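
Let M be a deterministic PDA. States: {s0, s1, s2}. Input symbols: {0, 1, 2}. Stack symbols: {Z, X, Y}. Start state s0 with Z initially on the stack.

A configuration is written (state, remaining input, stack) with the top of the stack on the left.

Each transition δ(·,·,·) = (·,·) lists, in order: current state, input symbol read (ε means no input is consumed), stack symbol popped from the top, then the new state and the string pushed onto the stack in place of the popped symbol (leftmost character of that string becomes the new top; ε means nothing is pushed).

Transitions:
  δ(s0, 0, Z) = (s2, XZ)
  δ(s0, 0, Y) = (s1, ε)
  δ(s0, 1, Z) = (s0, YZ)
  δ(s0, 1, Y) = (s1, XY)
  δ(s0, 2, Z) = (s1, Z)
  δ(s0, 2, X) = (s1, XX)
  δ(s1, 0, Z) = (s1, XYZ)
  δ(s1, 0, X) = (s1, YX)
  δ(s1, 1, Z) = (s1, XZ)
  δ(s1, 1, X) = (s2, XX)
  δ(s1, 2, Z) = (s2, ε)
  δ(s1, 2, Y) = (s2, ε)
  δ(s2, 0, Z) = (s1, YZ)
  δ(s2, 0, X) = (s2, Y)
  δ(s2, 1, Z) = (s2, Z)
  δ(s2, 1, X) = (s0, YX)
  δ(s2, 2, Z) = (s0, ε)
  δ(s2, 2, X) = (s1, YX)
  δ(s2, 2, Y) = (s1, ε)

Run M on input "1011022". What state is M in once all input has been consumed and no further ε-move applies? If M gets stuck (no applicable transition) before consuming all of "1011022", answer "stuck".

stuck

(s0, 1011022, Z)
  read 1, top Z: go to s0, push YZ → (s0, 011022, YZ)
  read 0, top Y: go to s1, push ε → (s1, 11022, Z)
  read 1, top Z: go to s1, push XZ → (s1, 1022, XZ)
  read 1, top X: go to s2, push XX → (s2, 022, XXZ)
  read 0, top X: go to s2, push Y → (s2, 22, YXZ)
  read 2, top Y: go to s1, push ε → (s1, 2, XZ)
No transition for (s1, 2, top X); M blocks with input 2 remaining.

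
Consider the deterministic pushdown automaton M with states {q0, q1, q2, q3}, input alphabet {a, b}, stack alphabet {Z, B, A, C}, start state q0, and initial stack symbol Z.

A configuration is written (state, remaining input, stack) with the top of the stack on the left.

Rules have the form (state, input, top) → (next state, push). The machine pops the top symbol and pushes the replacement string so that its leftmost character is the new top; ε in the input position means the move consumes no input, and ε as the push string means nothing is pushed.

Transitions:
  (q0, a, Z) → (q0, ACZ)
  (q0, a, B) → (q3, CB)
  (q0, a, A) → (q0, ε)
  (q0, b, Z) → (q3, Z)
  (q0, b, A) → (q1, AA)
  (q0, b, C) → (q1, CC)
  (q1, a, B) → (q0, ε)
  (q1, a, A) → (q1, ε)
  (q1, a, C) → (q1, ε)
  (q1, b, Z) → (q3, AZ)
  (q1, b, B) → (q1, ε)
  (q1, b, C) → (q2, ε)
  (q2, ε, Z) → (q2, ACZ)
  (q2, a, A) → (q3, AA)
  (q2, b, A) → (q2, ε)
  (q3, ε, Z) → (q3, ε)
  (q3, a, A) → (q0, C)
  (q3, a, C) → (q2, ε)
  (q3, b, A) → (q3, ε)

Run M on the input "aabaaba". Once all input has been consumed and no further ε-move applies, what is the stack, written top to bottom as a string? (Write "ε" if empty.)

CZ

(q0, aabaaba, Z)
  read a, top Z: go to q0, push ACZ → (q0, abaaba, ACZ)
  read a, top A: go to q0, push ε → (q0, baaba, CZ)
  read b, top C: go to q1, push CC → (q1, aaba, CCZ)
  read a, top C: go to q1, push ε → (q1, aba, CZ)
  read a, top C: go to q1, push ε → (q1, ba, Z)
  read b, top Z: go to q3, push AZ → (q3, a, AZ)
  read a, top A: go to q0, push C → (q0, ε, CZ)
All input consumed in state q0 with stack CZ.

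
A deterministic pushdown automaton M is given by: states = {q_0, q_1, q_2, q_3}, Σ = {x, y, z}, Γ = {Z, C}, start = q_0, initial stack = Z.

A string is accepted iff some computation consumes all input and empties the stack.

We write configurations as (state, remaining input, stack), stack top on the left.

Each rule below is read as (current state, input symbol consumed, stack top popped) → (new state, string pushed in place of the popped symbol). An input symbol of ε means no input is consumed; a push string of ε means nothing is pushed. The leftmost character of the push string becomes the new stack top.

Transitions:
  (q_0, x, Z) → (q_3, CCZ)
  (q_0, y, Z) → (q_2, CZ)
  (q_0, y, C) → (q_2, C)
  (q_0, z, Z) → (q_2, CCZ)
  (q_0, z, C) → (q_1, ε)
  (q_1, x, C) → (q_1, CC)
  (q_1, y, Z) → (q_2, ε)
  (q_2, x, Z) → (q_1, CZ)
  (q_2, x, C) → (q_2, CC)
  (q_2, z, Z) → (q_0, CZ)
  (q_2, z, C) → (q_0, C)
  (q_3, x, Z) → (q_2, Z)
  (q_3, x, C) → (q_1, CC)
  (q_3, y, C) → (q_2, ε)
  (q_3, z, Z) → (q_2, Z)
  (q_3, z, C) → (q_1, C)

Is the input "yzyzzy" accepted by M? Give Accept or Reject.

Accept

(q_0, yzyzzy, Z)
  read y, top Z: go to q_2, push CZ → (q_2, zyzzy, CZ)
  read z, top C: go to q_0, push C → (q_0, yzzy, CZ)
  read y, top C: go to q_2, push C → (q_2, zzy, CZ)
  read z, top C: go to q_0, push C → (q_0, zy, CZ)
  read z, top C: go to q_1, push ε → (q_1, y, Z)
  read y, top Z: go to q_2, push ε → (q_2, ε, ε)
All input consumed and the stack is empty.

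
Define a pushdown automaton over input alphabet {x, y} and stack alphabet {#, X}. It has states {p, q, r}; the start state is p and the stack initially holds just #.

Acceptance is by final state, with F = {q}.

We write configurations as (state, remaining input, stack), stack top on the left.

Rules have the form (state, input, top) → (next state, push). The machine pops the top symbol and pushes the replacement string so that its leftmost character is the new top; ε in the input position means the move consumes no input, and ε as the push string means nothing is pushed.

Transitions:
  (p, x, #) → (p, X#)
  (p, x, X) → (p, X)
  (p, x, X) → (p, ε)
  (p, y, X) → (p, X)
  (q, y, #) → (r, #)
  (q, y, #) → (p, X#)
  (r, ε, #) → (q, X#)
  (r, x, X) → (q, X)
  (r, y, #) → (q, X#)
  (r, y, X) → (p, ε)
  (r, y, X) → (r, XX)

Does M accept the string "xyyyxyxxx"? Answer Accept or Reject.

No computation consumes all input and reaches a final state.

Reject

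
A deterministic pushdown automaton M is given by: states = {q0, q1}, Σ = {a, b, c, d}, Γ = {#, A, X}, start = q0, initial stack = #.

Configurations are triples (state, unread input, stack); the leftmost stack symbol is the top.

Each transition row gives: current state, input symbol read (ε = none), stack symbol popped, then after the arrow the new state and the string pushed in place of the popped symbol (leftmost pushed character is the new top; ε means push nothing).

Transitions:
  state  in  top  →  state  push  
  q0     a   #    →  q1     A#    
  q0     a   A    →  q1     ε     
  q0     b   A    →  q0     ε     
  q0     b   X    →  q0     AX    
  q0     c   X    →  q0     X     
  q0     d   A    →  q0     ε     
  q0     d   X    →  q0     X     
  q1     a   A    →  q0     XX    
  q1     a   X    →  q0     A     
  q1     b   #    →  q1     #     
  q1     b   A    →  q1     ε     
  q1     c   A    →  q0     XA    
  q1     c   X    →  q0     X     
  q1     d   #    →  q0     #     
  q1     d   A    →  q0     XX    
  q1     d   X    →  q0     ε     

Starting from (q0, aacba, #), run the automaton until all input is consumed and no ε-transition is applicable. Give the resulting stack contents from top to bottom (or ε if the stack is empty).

(q0, aacba, #)
  read a, top #: go to q1, push A# → (q1, acba, A#)
  read a, top A: go to q0, push XX → (q0, cba, XX#)
  read c, top X: go to q0, push X → (q0, ba, XX#)
  read b, top X: go to q0, push AX → (q0, a, AXX#)
  read a, top A: go to q1, push ε → (q1, ε, XX#)
All input consumed in state q1 with stack XX#.

XX#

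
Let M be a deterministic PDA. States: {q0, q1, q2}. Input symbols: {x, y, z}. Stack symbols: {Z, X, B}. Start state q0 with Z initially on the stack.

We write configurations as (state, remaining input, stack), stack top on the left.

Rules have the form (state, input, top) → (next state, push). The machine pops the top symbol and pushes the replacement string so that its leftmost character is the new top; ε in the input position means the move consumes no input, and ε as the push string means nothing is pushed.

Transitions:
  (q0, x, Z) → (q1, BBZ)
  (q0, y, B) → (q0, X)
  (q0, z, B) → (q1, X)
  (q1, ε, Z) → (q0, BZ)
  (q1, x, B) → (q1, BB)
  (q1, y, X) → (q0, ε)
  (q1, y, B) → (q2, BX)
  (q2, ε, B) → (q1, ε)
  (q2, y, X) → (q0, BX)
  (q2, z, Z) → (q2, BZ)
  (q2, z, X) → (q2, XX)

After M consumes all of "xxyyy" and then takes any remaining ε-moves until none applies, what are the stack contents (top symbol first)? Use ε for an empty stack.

XBZ

(q0, xxyyy, Z) ⊢ (q1, xyyy, BBZ) ⊢ (q1, yyy, BBBZ) ⊢ (q2, yy, BXBBZ) ⊢ (q1, yy, XBBZ) ⊢ (q0, y, BBZ) ⊢ (q0, ε, XBZ)
All input consumed in state q0 with stack XBZ.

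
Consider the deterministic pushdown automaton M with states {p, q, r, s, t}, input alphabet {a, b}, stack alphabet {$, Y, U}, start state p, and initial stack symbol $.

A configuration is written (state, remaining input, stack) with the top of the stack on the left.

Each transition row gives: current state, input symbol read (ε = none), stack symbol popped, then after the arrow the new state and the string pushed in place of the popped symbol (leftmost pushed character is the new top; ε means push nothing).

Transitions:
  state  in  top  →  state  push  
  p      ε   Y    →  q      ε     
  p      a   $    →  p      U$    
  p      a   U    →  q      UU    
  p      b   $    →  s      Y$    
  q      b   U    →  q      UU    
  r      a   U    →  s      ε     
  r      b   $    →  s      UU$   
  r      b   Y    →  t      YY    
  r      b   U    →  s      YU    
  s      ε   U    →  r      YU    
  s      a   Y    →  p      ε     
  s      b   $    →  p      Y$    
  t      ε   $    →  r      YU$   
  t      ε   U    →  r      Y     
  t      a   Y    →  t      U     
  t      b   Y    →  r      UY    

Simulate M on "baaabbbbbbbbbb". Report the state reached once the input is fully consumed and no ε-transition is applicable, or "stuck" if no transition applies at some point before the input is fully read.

(p, baaabbbbbbbbbb, $)
  read b, top $: go to s, push Y$ → (s, aaabbbbbbbbbb, Y$)
  read a, top Y: go to p, push ε → (p, aabbbbbbbbbb, $)
  read a, top $: go to p, push U$ → (p, abbbbbbbbbb, U$)
  read a, top U: go to q, push UU → (q, bbbbbbbbbb, UU$)
  read b, top U: go to q, push UU → (q, bbbbbbbbb, UUU$)
  read b, top U: go to q, push UU → (q, bbbbbbbb, UUUU$)
  read b, top U: go to q, push UU → (q, bbbbbbb, UUUUU$)
  read b, top U: go to q, push UU → (q, bbbbbb, UUUUUU$)
  read b, top U: go to q, push UU → (q, bbbbb, UUUUUUU$)
  read b, top U: go to q, push UU → (q, bbbb, UUUUUUUU$)
  read b, top U: go to q, push UU → (q, bbb, UUUUUUUUU$)
  read b, top U: go to q, push UU → (q, bb, UUUUUUUUUU$)
  read b, top U: go to q, push UU → (q, b, UUUUUUUUUUU$)
  read b, top U: go to q, push UU → (q, ε, UUUUUUUUUUUU$)
All input consumed; M is in state q.

q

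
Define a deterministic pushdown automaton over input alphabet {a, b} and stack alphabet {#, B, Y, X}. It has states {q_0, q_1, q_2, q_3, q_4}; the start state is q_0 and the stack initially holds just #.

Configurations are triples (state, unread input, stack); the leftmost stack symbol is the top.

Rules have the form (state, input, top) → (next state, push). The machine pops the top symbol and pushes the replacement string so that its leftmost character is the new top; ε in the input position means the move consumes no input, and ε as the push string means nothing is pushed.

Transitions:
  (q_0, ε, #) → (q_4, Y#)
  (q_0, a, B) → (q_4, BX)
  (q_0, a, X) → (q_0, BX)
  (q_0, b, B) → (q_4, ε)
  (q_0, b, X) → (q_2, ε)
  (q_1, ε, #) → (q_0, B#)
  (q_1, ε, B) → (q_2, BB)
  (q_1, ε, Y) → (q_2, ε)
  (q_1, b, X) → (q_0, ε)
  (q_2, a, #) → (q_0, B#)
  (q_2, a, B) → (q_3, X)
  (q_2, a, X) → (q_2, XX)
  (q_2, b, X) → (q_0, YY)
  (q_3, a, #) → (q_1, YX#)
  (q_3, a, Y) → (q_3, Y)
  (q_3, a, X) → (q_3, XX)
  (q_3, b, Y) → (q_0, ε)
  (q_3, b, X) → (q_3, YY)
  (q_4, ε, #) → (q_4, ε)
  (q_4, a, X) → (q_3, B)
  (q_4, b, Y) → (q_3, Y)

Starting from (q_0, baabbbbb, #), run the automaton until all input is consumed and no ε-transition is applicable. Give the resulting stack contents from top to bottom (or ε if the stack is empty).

Y#

(q_0, baabbbbb, #)
  ε-move, top #: go to q_4, push Y# → (q_4, baabbbbb, Y#)
  read b, top Y: go to q_3, push Y → (q_3, aabbbbb, Y#)
  read a, top Y: go to q_3, push Y → (q_3, abbbbb, Y#)
  read a, top Y: go to q_3, push Y → (q_3, bbbbb, Y#)
  read b, top Y: go to q_0, push ε → (q_0, bbbb, #)
  ε-move, top #: go to q_4, push Y# → (q_4, bbbb, Y#)
  read b, top Y: go to q_3, push Y → (q_3, bbb, Y#)
  read b, top Y: go to q_0, push ε → (q_0, bb, #)
  ε-move, top #: go to q_4, push Y# → (q_4, bb, Y#)
  read b, top Y: go to q_3, push Y → (q_3, b, Y#)
  read b, top Y: go to q_0, push ε → (q_0, ε, #)
  ε-move, top #: go to q_4, push Y# → (q_4, ε, Y#)
All input consumed in state q_4 with stack Y#.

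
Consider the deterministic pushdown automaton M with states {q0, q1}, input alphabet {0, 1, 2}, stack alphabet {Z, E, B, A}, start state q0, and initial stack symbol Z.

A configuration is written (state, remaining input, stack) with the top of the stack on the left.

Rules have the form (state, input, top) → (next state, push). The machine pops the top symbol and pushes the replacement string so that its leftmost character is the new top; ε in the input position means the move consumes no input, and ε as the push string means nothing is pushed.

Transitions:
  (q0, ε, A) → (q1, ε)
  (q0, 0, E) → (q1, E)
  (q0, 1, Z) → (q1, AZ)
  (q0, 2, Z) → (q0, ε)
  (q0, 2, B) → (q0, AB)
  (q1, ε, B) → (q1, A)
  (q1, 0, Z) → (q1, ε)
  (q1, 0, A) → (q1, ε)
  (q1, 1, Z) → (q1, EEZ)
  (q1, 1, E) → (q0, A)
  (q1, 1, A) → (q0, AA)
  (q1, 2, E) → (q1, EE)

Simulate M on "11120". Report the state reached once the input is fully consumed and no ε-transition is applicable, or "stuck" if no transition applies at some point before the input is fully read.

stuck

(q0, 11120, Z)
  read 1, top Z: go to q1, push AZ → (q1, 1120, AZ)
  read 1, top A: go to q0, push AA → (q0, 120, AAZ)
  ε-move, top A: go to q1, push ε → (q1, 120, AZ)
  read 1, top A: go to q0, push AA → (q0, 20, AAZ)
  ε-move, top A: go to q1, push ε → (q1, 20, AZ)
No transition for (q1, 2, top A); M blocks with input 20 remaining.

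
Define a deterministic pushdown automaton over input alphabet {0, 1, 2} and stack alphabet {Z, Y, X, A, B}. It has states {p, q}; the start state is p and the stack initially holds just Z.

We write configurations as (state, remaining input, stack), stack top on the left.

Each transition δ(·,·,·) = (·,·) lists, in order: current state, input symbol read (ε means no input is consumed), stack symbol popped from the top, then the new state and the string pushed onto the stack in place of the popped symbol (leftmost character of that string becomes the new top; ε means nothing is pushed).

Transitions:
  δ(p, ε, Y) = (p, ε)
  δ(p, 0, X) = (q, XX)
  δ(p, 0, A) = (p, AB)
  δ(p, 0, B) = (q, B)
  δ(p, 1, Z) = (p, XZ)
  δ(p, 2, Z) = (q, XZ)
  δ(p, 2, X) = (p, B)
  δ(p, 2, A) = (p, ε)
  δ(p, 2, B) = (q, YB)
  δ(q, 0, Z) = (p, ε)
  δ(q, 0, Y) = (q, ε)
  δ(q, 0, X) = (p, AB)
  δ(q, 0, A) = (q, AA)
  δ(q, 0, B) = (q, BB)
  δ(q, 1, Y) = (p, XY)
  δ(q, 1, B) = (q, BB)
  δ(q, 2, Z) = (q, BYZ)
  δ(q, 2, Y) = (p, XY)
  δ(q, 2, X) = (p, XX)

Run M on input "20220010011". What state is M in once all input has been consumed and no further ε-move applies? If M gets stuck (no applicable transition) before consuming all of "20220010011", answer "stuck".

(p, 20220010011, Z)
  read 2, top Z: go to q, push XZ → (q, 0220010011, XZ)
  read 0, top X: go to p, push AB → (p, 220010011, ABZ)
  read 2, top A: go to p, push ε → (p, 20010011, BZ)
  read 2, top B: go to q, push YB → (q, 0010011, YBZ)
  read 0, top Y: go to q, push ε → (q, 010011, BZ)
  read 0, top B: go to q, push BB → (q, 10011, BBZ)
  read 1, top B: go to q, push BB → (q, 0011, BBBZ)
  read 0, top B: go to q, push BB → (q, 011, BBBBZ)
  read 0, top B: go to q, push BB → (q, 11, BBBBBZ)
  read 1, top B: go to q, push BB → (q, 1, BBBBBBZ)
  read 1, top B: go to q, push BB → (q, ε, BBBBBBBZ)
All input consumed; M is in state q.

q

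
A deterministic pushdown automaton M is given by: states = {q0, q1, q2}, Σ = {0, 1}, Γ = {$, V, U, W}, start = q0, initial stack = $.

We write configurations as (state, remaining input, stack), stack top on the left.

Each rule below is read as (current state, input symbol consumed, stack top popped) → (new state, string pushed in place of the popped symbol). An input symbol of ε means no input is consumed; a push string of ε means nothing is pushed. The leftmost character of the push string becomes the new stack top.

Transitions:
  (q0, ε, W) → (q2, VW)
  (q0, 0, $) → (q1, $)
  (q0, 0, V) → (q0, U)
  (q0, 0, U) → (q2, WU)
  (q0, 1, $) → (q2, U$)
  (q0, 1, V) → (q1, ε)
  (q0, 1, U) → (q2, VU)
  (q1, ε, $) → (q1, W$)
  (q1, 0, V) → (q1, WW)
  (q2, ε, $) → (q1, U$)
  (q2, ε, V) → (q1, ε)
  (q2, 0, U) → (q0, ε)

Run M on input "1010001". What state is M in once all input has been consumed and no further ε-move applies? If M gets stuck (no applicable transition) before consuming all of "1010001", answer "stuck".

(q0, 1010001, $)
  read 1, top $: go to q2, push U$ → (q2, 010001, U$)
  read 0, top U: go to q0, push ε → (q0, 10001, $)
  read 1, top $: go to q2, push U$ → (q2, 0001, U$)
  read 0, top U: go to q0, push ε → (q0, 001, $)
  read 0, top $: go to q1, push $ → (q1, 01, $)
  ε-move, top $: go to q1, push W$ → (q1, 01, W$)
No transition for (q1, 0, top W); M blocks with input 01 remaining.

stuck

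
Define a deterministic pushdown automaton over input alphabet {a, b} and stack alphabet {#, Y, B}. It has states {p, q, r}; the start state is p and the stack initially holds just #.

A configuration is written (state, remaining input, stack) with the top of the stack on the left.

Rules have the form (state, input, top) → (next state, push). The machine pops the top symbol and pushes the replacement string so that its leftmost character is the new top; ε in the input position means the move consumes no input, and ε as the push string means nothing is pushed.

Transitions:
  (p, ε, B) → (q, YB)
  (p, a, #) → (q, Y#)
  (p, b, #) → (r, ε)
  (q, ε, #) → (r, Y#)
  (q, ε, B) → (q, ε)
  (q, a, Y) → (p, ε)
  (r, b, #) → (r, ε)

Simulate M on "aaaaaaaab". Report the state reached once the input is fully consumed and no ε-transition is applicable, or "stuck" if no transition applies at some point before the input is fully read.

r

(p, aaaaaaaab, #)
  read a, top #: go to q, push Y# → (q, aaaaaaab, Y#)
  read a, top Y: go to p, push ε → (p, aaaaaab, #)
  read a, top #: go to q, push Y# → (q, aaaaab, Y#)
  read a, top Y: go to p, push ε → (p, aaaab, #)
  read a, top #: go to q, push Y# → (q, aaab, Y#)
  read a, top Y: go to p, push ε → (p, aab, #)
  read a, top #: go to q, push Y# → (q, ab, Y#)
  read a, top Y: go to p, push ε → (p, b, #)
  read b, top #: go to r, push ε → (r, ε, ε)
All input consumed; M is in state r.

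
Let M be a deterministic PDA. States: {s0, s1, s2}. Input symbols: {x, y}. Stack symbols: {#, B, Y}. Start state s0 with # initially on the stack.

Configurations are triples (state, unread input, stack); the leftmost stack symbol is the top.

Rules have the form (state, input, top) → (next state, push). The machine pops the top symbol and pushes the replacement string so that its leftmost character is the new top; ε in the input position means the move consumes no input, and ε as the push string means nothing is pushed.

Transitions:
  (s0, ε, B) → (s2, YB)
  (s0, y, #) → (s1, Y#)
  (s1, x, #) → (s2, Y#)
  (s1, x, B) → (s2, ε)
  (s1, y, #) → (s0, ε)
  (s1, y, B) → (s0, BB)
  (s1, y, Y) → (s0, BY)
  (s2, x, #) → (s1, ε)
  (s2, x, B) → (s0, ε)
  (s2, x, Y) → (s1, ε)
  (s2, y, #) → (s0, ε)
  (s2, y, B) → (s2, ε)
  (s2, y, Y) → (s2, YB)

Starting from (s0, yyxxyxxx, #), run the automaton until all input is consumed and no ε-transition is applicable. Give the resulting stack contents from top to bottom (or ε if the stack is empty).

ε

(s0, yyxxyxxx, #) ⊢ (s1, yxxyxxx, Y#) ⊢ (s0, xxyxxx, BY#) ⊢ (s2, xxyxxx, YBY#) ⊢ (s1, xyxxx, BY#) ⊢ (s2, yxxx, Y#) ⊢ (s2, xxx, YB#) ⊢ (s1, xx, B#) ⊢ (s2, x, #) ⊢ (s1, ε, ε)
All input consumed in state s1 with stack ε.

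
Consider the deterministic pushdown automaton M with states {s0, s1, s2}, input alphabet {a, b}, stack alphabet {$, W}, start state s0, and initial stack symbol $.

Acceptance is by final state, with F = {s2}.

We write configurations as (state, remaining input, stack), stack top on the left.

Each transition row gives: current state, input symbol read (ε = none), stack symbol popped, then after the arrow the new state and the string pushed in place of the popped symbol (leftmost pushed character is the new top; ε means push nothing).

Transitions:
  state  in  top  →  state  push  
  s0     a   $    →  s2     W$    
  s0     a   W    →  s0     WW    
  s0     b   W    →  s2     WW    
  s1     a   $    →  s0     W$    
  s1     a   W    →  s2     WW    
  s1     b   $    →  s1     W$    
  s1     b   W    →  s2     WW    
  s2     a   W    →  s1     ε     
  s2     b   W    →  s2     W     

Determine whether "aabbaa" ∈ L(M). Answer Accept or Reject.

Accept

(s0, aabbaa, $) ⊢ (s2, abbaa, W$) ⊢ (s1, bbaa, $) ⊢ (s1, baa, W$) ⊢ (s2, aa, WW$) ⊢ (s1, a, W$) ⊢ (s2, ε, WW$)
All input consumed; state s2 ∈ F.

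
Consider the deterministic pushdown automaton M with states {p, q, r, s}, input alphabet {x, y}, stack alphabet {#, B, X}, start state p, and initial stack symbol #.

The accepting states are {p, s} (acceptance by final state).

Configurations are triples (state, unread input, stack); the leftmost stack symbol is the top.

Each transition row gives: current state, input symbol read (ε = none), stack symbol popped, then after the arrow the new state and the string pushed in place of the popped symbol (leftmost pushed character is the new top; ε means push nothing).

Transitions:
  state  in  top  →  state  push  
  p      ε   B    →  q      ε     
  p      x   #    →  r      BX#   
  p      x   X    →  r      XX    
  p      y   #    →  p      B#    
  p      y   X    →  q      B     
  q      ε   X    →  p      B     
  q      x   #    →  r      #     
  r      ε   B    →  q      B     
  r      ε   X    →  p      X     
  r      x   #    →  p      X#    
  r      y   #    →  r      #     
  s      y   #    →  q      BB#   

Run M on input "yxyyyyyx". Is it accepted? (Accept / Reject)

(p, yxyyyyyx, #)
  read y, top #: go to p, push B# → (p, xyyyyyx, B#)
  ε-move, top B: go to q, push ε → (q, xyyyyyx, #)
  read x, top #: go to r, push # → (r, yyyyyx, #)
  read y, top #: go to r, push # → (r, yyyyx, #)
  read y, top #: go to r, push # → (r, yyyx, #)
  read y, top #: go to r, push # → (r, yyx, #)
  read y, top #: go to r, push # → (r, yx, #)
  read y, top #: go to r, push # → (r, x, #)
  read x, top #: go to p, push X# → (p, ε, X#)
All input consumed; state p ∈ F.

Accept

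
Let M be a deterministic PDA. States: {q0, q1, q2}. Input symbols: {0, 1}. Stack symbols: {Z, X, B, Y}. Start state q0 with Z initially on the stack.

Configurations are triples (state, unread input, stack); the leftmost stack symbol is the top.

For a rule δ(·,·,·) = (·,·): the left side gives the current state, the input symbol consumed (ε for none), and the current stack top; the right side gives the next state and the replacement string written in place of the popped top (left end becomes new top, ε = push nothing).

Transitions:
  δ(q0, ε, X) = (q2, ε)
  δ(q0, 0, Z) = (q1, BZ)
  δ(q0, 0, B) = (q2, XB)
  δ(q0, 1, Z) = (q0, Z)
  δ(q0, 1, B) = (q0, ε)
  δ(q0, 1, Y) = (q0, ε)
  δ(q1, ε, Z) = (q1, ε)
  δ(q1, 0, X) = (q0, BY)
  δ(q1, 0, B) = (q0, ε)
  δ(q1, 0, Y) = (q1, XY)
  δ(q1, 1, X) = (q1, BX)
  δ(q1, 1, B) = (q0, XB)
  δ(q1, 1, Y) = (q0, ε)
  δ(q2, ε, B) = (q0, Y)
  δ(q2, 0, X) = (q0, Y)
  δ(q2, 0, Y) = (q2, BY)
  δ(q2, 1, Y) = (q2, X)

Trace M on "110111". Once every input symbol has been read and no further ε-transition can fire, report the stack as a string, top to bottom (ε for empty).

Z

(q0, 110111, Z)
  read 1, top Z: go to q0, push Z → (q0, 10111, Z)
  read 1, top Z: go to q0, push Z → (q0, 0111, Z)
  read 0, top Z: go to q1, push BZ → (q1, 111, BZ)
  read 1, top B: go to q0, push XB → (q0, 11, XBZ)
  ε-move, top X: go to q2, push ε → (q2, 11, BZ)
  ε-move, top B: go to q0, push Y → (q0, 11, YZ)
  read 1, top Y: go to q0, push ε → (q0, 1, Z)
  read 1, top Z: go to q0, push Z → (q0, ε, Z)
All input consumed in state q0 with stack Z.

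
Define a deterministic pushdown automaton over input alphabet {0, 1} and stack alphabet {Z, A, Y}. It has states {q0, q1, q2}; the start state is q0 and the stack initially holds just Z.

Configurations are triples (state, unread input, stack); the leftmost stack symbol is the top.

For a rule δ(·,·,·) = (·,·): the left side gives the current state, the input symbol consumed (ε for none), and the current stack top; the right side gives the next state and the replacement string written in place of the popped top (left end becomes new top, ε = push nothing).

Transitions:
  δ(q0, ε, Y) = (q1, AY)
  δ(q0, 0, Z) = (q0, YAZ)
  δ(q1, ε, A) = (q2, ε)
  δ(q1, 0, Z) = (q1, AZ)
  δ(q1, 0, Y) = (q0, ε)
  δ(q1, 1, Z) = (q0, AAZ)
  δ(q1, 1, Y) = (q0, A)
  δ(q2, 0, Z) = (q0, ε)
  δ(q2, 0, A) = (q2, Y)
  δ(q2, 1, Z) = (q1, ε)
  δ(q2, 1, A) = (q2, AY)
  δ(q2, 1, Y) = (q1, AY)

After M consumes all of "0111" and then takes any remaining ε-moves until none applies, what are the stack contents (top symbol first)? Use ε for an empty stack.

YAZ

(q0, 0111, Z)
  read 0, top Z: go to q0, push YAZ → (q0, 111, YAZ)
  ε-move, top Y: go to q1, push AY → (q1, 111, AYAZ)
  ε-move, top A: go to q2, push ε → (q2, 111, YAZ)
  read 1, top Y: go to q1, push AY → (q1, 11, AYAZ)
  ε-move, top A: go to q2, push ε → (q2, 11, YAZ)
  read 1, top Y: go to q1, push AY → (q1, 1, AYAZ)
  ε-move, top A: go to q2, push ε → (q2, 1, YAZ)
  read 1, top Y: go to q1, push AY → (q1, ε, AYAZ)
  ε-move, top A: go to q2, push ε → (q2, ε, YAZ)
All input consumed in state q2 with stack YAZ.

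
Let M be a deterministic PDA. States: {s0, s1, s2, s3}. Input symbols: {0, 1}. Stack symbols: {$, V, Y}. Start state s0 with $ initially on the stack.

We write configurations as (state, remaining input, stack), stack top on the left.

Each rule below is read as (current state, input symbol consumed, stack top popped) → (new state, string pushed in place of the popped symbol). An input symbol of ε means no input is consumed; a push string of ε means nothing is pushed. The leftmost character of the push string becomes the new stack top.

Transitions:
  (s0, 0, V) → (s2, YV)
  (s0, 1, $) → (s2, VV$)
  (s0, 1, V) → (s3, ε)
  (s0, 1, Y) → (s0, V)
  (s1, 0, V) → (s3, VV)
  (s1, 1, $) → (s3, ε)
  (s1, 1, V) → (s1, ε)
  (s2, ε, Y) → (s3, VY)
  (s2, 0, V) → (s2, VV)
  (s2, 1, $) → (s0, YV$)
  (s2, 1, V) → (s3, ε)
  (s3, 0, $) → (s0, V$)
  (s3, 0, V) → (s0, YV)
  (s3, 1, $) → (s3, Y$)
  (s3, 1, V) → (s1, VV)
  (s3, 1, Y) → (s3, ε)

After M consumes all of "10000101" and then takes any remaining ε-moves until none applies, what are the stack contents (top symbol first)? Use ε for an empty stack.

(s0, 10000101, $)
  read 1, top $: go to s2, push VV$ → (s2, 0000101, VV$)
  read 0, top V: go to s2, push VV → (s2, 000101, VVV$)
  read 0, top V: go to s2, push VV → (s2, 00101, VVVV$)
  read 0, top V: go to s2, push VV → (s2, 0101, VVVVV$)
  read 0, top V: go to s2, push VV → (s2, 101, VVVVVV$)
  read 1, top V: go to s3, push ε → (s3, 01, VVVVV$)
  read 0, top V: go to s0, push YV → (s0, 1, YVVVVV$)
  read 1, top Y: go to s0, push V → (s0, ε, VVVVVV$)
All input consumed in state s0 with stack VVVVVV$.

VVVVVV$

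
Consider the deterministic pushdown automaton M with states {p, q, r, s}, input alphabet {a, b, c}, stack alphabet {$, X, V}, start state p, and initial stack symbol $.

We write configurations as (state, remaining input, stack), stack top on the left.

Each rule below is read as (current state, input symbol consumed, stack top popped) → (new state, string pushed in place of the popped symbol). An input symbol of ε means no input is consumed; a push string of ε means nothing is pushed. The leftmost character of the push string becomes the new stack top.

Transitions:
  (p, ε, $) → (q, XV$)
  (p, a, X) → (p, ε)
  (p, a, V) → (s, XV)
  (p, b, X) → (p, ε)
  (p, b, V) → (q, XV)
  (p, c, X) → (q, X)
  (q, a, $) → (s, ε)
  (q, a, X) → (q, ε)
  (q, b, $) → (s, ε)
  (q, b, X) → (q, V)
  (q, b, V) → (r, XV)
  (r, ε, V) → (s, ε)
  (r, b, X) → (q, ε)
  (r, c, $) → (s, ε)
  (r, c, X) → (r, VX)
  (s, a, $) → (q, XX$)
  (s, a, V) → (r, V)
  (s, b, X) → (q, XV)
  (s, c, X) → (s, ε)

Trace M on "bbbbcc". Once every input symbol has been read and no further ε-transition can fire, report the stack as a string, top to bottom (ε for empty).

VV$

(p, bbbbcc, $)
  ε-move, top $: go to q, push XV$ → (q, bbbbcc, XV$)
  read b, top X: go to q, push V → (q, bbbcc, VV$)
  read b, top V: go to r, push XV → (r, bbcc, XVV$)
  read b, top X: go to q, push ε → (q, bcc, VV$)
  read b, top V: go to r, push XV → (r, cc, XVV$)
  read c, top X: go to r, push VX → (r, c, VXVV$)
  ε-move, top V: go to s, push ε → (s, c, XVV$)
  read c, top X: go to s, push ε → (s, ε, VV$)
All input consumed in state s with stack VV$.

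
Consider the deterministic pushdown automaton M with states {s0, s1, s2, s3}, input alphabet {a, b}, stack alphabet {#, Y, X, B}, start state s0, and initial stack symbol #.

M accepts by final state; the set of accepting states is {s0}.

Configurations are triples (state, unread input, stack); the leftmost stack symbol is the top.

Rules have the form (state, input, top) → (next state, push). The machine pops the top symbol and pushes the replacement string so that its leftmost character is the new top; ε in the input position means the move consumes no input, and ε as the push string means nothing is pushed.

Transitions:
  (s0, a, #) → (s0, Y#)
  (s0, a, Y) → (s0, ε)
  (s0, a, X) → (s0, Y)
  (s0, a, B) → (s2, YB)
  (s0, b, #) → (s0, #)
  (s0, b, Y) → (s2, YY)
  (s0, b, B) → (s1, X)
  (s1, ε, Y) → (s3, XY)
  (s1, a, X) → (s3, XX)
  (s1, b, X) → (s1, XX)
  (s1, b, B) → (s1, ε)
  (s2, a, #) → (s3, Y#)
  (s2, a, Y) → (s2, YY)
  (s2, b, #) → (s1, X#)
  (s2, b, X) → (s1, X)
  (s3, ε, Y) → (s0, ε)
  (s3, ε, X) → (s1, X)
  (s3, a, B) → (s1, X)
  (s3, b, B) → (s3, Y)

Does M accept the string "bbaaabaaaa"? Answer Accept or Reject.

(s0, bbaaabaaaa, #) ⊢ (s0, baaabaaaa, #) ⊢ (s0, aaabaaaa, #) ⊢ (s0, aabaaaa, Y#) ⊢ (s0, abaaaa, #) ⊢ (s0, baaaa, Y#) ⊢ (s2, aaaa, YY#) ⊢ (s2, aaa, YYY#) ⊢ (s2, aa, YYYY#) ⊢ (s2, a, YYYYY#) ⊢ (s2, ε, YYYYYY#)
All input consumed; state s2 ∉ F and no further ε-move applies.

Reject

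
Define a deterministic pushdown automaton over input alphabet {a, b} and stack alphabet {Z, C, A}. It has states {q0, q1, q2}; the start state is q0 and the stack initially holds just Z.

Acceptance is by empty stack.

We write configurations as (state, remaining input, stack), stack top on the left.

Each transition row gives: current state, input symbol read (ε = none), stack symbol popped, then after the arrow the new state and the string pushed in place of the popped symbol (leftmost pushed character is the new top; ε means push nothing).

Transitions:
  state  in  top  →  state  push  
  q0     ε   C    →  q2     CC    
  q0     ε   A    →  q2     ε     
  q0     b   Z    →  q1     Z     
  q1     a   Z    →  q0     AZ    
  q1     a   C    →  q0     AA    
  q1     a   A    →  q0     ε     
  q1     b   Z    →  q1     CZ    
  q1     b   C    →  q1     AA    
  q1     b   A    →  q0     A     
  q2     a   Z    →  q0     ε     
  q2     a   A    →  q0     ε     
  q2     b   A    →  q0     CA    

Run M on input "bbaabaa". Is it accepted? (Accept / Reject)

(q0, bbaabaa, Z)
  read b, top Z: go to q1, push Z → (q1, baabaa, Z)
  read b, top Z: go to q1, push CZ → (q1, aabaa, CZ)
  read a, top C: go to q0, push AA → (q0, abaa, AAZ)
  ε-move, top A: go to q2, push ε → (q2, abaa, AZ)
  read a, top A: go to q0, push ε → (q0, baa, Z)
  read b, top Z: go to q1, push Z → (q1, aa, Z)
  read a, top Z: go to q0, push AZ → (q0, a, AZ)
  ε-move, top A: go to q2, push ε → (q2, a, Z)
  read a, top Z: go to q0, push ε → (q0, ε, ε)
All input consumed and the stack is empty.

Accept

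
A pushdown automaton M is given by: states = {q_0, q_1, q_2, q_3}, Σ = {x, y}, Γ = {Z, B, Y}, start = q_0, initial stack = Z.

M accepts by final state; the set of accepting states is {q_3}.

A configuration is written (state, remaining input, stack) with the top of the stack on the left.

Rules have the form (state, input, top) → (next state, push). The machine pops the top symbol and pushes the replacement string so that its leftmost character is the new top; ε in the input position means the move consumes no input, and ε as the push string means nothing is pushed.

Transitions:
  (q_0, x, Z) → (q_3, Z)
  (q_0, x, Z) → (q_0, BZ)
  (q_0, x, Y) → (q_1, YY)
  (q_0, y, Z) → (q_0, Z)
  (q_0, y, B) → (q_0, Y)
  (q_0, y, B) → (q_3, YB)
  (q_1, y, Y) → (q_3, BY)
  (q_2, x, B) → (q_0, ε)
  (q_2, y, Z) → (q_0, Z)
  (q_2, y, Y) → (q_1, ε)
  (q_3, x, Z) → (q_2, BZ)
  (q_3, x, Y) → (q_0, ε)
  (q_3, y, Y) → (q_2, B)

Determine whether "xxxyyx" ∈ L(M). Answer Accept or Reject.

Accept

One accepting computation: (q_0, xxxyyx, Z) ⊢ (q_3, xxyyx, Z) ⊢ (q_2, xyyx, BZ) ⊢ (q_0, yyx, Z) ⊢ (q_0, yx, Z) ⊢ (q_0, x, Z) ⊢ (q_3, ε, Z)
All input consumed and state q_3 ∈ F.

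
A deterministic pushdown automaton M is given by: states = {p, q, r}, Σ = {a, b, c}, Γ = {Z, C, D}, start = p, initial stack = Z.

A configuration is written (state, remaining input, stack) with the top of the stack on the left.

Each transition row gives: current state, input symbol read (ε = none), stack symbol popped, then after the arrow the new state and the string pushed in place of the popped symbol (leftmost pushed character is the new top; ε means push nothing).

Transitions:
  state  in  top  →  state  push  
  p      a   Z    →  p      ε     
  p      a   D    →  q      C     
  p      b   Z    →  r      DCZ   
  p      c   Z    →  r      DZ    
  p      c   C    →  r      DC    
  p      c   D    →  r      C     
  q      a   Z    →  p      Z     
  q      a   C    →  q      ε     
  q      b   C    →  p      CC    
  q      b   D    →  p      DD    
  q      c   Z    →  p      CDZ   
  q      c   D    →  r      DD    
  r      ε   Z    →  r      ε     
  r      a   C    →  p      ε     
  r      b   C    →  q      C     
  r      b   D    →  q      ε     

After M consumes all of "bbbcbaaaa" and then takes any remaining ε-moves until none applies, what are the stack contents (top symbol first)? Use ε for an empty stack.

(p, bbbcbaaaa, Z)
  read b, top Z: go to r, push DCZ → (r, bbcbaaaa, DCZ)
  read b, top D: go to q, push ε → (q, bcbaaaa, CZ)
  read b, top C: go to p, push CC → (p, cbaaaa, CCZ)
  read c, top C: go to r, push DC → (r, baaaa, DCCZ)
  read b, top D: go to q, push ε → (q, aaaa, CCZ)
  read a, top C: go to q, push ε → (q, aaa, CZ)
  read a, top C: go to q, push ε → (q, aa, Z)
  read a, top Z: go to p, push Z → (p, a, Z)
  read a, top Z: go to p, push ε → (p, ε, ε)
All input consumed in state p with stack ε.

ε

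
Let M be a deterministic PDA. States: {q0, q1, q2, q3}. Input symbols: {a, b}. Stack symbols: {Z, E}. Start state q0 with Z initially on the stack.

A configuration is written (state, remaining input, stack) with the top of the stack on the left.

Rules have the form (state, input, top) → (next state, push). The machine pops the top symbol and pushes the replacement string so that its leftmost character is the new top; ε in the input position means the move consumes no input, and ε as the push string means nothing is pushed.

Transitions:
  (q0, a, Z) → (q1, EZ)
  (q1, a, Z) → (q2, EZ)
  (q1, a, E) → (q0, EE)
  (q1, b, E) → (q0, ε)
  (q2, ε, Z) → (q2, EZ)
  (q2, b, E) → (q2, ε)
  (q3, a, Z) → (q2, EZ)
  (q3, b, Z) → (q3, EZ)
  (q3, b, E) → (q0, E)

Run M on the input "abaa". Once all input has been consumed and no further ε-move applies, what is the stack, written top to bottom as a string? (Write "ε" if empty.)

EEZ

(q0, abaa, Z) ⊢ (q1, baa, EZ) ⊢ (q0, aa, Z) ⊢ (q1, a, EZ) ⊢ (q0, ε, EEZ)
All input consumed in state q0 with stack EEZ.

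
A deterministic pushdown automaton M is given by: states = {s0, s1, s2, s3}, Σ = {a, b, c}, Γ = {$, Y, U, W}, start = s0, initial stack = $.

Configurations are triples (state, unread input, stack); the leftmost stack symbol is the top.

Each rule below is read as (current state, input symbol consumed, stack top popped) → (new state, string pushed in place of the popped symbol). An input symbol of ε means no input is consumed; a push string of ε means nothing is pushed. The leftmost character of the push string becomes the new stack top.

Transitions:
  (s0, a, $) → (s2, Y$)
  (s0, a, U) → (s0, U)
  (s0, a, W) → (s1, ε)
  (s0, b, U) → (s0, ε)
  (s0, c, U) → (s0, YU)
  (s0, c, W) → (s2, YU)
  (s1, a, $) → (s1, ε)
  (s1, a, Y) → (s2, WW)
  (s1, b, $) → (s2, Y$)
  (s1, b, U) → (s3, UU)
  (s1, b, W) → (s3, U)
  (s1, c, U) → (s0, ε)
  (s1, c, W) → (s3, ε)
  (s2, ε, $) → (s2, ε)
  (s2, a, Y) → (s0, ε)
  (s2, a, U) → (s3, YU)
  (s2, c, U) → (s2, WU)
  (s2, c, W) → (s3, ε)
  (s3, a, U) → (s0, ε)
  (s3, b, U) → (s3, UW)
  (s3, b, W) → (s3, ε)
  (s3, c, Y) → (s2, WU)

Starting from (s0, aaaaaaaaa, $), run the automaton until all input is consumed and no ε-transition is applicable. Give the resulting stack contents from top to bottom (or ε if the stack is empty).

Y$

(s0, aaaaaaaaa, $)
  read a, top $: go to s2, push Y$ → (s2, aaaaaaaa, Y$)
  read a, top Y: go to s0, push ε → (s0, aaaaaaa, $)
  read a, top $: go to s2, push Y$ → (s2, aaaaaa, Y$)
  read a, top Y: go to s0, push ε → (s0, aaaaa, $)
  read a, top $: go to s2, push Y$ → (s2, aaaa, Y$)
  read a, top Y: go to s0, push ε → (s0, aaa, $)
  read a, top $: go to s2, push Y$ → (s2, aa, Y$)
  read a, top Y: go to s0, push ε → (s0, a, $)
  read a, top $: go to s2, push Y$ → (s2, ε, Y$)
All input consumed in state s2 with stack Y$.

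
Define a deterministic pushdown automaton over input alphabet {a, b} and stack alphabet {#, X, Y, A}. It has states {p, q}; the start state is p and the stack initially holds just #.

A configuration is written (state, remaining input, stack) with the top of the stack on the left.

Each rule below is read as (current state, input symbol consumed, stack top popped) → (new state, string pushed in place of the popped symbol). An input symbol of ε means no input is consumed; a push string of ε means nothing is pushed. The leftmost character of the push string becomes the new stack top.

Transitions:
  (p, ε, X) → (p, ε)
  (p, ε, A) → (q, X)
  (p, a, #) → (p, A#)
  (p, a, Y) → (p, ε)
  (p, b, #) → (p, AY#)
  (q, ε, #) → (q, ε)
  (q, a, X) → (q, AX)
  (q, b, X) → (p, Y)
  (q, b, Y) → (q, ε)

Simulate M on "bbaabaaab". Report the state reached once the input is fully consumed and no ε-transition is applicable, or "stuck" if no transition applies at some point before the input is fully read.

stuck

(p, bbaabaaab, #)
  read b, top #: go to p, push AY# → (p, baabaaab, AY#)
  ε-move, top A: go to q, push X → (q, baabaaab, XY#)
  read b, top X: go to p, push Y → (p, aabaaab, YY#)
  read a, top Y: go to p, push ε → (p, abaaab, Y#)
  read a, top Y: go to p, push ε → (p, baaab, #)
  read b, top #: go to p, push AY# → (p, aaab, AY#)
  ε-move, top A: go to q, push X → (q, aaab, XY#)
  read a, top X: go to q, push AX → (q, aab, AXY#)
No transition for (q, a, top A); M blocks with input aab remaining.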